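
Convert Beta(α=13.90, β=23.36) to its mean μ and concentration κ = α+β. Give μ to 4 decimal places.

μ = 0.3731, κ = 37.26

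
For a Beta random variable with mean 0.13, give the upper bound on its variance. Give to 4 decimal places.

0.1131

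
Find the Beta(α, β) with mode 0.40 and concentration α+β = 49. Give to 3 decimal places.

Mode = (α−1)/(κ−2) with κ = α+β, so α−1 = 0.40·47 = 18.800.
α = 19.800; β = κ − α = 29.200.

α = 19.800, β = 29.200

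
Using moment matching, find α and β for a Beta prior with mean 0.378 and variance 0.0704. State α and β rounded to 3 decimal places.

By moment matching, α+β = μ(1−μ)/σ² − 1 = (0.378·0.622)/0.0704 − 1 = 3.3397 − 1 = 2.3397.
Since α/(α+β) = μ, α = 0.378·2.3397 = 0.884 and β = 0.622·2.3397 = 1.455.

α = 0.884, β = 1.455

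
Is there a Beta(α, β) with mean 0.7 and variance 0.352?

A Beta with mean μ has variance μ(1−μ)/(α+β+1) < μ(1−μ).
Here μ(1−μ) = 0.7×0.3 = 0.21, and 0.352 ≥ 0.21.

No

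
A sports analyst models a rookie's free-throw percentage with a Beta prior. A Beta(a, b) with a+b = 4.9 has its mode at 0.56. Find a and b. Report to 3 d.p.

For a,b>1 the mode is (a−1)/(a+b−2), so a = mode·(κ−2)+1 = 0.56×2.9+1 = 2.624.
And b = (1−mode)·(κ−2)+1 = 0.44×2.9+1 = 2.276.

a = 2.624, b = 2.276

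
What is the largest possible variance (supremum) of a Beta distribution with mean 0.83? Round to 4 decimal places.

0.1411

For fixed mean μ the Beta variance is μ(1−μ)/(α+β+1), increasing as α+β decreases.
Its least upper bound (not attained) is μ(1−μ) = 0.83·0.17 = 0.1411.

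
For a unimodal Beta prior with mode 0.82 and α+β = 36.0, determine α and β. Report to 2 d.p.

α = 28.88, β = 7.12

Since the density peak of Beta(α,β) is at (α−1)/(α+β−2),
α = 1 + 0.82(36.0−2) = 28.88 and β = 36.0 − 28.88 = 7.12.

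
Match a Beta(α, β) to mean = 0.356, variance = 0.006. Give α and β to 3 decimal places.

Let s = α+β. The Beta variance is μ(1−μ)/(s+1).
So s+1 = μ(1−μ)/σ² = (0.356×0.644)/0.006 = 0.229264/0.006 = 38.2107, giving s = 37.2107.
Then α = μs = 0.356×37.2107 = 13.247 and β = (1−μ)s = 0.644×37.2107 = 23.964.

α = 13.247, β = 23.964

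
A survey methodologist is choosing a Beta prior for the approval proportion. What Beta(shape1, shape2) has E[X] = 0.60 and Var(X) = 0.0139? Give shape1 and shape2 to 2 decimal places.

shape1 = 9.76, shape2 = 6.51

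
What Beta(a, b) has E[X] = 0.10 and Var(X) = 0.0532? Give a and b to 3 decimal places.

a = 0.069, b = 0.623

Write ν = a+b; then a = μν and Var = μ(1−μ)/(ν+1).
ν = μ(1−μ)/Var − 1 = 0.0900/0.0532 − 1 = 0.6917.
a = 0.10·0.6917 = 0.069, b = 0.90·0.6917 = 0.623.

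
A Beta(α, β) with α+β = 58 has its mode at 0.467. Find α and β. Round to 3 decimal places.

Since the density peak of Beta(α,β) is at (α−1)/(α+β−2),
α = 1 + 0.467(58−2) = 27.152 and β = 58 − 27.152 = 30.848.

α = 27.152, β = 30.848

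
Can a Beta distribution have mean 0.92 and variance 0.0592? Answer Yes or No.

Yes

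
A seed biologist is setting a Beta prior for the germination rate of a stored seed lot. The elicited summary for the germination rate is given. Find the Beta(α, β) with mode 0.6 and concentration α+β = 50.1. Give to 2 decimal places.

α = 29.86, β = 20.24

Mode = (α−1)/(κ−2) with κ = α+β, so α−1 = 0.6·48.1 = 28.86.
α = 29.86; β = κ − α = 20.24.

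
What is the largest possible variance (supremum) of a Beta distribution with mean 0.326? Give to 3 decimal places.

0.220

Var = μ(1−μ)/(α+β+1), which approaches μ(1−μ) as α+β → 0.
So the supremum is μ(1−μ) = 0.326×0.674 = 0.220.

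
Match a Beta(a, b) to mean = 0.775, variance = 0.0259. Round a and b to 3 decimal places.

Let s = a+b. The Beta variance is μ(1−μ)/(s+1).
So s+1 = μ(1−μ)/σ² = (0.775×0.225)/0.0259 = 0.174375/0.0259 = 6.7326, giving s = 5.7326.
Then a = μs = 0.775×5.7326 = 4.443 and b = (1−μ)s = 0.225×5.7326 = 1.290.

a = 4.443, b = 1.290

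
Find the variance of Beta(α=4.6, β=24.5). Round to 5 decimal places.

0.00442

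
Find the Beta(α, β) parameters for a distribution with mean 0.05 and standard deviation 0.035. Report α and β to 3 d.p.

First σ² = 0.001225. Setting α = μn, β = (1−μ)n with n = α+β,
μ(1−μ)/(n+1) = 0.001225 ⇒ n+1 = 0.0475/0.001225 = 38.7755 ⇒ n = 37.7755.
Hence α = 0.05×37.7755 = 1.889, β = 0.95×37.7755 = 35.887.

α = 1.889, β = 35.887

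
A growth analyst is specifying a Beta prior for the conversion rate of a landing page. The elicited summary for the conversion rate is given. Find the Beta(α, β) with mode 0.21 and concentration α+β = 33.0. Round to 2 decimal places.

For α,β>1 the mode is (α−1)/(α+β−2), so α = mode·(κ−2)+1 = 0.21×31.0+1 = 7.51.
And β = (1−mode)·(κ−2)+1 = 0.79×31.0+1 = 25.49.

α = 7.51, β = 25.49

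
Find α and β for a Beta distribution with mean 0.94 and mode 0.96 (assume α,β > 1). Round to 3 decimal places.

α = 43.240, β = 2.760

With s = α+β: μ = α/s and mode = (α−1)/(s−2). Eliminating α = μs,
μs − 1 = m(s−2) ⇒ s(μ−m) = 1−2m ⇒ s = -0.92/-0.02 = 46.0000.
So α = μs = 43.240, β = (1−μ)s = 2.760.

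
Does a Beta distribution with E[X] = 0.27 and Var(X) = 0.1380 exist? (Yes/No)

For any Beta, Var(X) < E[X]·(1−E[X]).
Here μ(1−μ) = 0.27×0.73 = 0.1971, and 0.1380 < 0.1971.

Yes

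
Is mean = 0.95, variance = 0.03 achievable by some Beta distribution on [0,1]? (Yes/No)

A Beta with mean μ has variance μ(1−μ)/(α+β+1) < μ(1−μ).
Here μ(1−μ) = 0.95×0.05 = 0.0475, and 0.03 < 0.0475.

Yes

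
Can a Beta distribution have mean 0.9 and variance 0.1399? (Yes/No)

No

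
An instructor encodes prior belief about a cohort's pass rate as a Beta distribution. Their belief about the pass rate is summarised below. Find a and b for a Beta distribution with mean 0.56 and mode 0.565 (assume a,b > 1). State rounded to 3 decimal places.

a = 14.560, b = 11.440

Let s = a+b. Mean gives a = μs = 0.56s; mode gives (a−1)/(s−2) = 0.565.
Substituting: 0.56s − 1 = 0.565(s−2) = 0.565s − 1.130, so -0.005s = -0.130 and s = 26.0000.
Then a = 0.56×26.0000 = 14.560 and b = s−a = 11.440.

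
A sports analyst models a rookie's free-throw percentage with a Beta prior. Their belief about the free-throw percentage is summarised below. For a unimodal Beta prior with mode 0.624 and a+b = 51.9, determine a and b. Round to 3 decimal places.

a = 32.138, b = 19.762

Since the density peak of Beta(a,b) is at (a−1)/(a+b−2),
a = 1 + 0.624(51.9−2) = 32.138 and b = 51.9 − 32.138 = 19.762.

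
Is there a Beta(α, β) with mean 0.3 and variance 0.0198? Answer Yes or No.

Yes

For any Beta, Var(X) < E[X]·(1−E[X]).
Here μ(1−μ) = 0.3×0.7 = 0.21, and 0.0198 < 0.21.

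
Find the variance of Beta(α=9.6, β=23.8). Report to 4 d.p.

0.0060

μ = 9.6/33.4 = 0.287425; Var = μ(1−μ)/(α+β+1) = 0.2048119/34.4 = 0.0060.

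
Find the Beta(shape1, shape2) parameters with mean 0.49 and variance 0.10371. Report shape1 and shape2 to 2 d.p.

shape1 = 0.69, shape2 = 0.72

Let s = shape1+shape2. The Beta variance is μ(1−μ)/(s+1).
So s+1 = μ(1−μ)/σ² = (0.49×0.51)/0.10371 = 0.2499/0.10371 = 2.4096, giving s = 1.4096.
Then shape1 = μs = 0.49×1.4096 = 0.69 and shape2 = (1−μ)s = 0.51×1.4096 = 0.72.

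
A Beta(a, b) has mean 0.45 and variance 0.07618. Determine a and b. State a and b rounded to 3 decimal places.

a = 1.012, b = 1.237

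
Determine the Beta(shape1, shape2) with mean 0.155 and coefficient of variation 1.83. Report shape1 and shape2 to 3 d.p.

Var = (CV·μ)² = (1.83×0.155)² = 0.080457.
shape1+shape2 = μ(1−μ)/Var − 1 = 0.130975/0.080457 − 1 = 0.6279.
Thus shape1 = 0.155·0.6279 = 0.097 and shape2 = 0.845·0.6279 = 0.531.

shape1 = 0.097, shape2 = 0.531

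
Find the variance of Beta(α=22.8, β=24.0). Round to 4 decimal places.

α+β = 46.8 and αβ = 547.20, so Var = αβ/[(α+β)²(α+β+1)] = 547.20/104693.472 = 0.0052.

0.0052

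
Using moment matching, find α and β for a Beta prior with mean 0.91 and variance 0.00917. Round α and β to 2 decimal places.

α = 7.22, β = 0.71

By moment matching, α+β = μ(1−μ)/σ² − 1 = (0.91·0.09)/0.00917 − 1 = 8.9313 − 1 = 7.9313.
Since α/(α+β) = μ, α = 0.91·7.9313 = 7.22 and β = 0.09·7.9313 = 0.71.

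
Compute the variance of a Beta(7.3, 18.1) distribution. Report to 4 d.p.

μ = 7.3/25.4 = 0.287402; Var = μ(1−μ)/(α+β+1) = 0.2048019/26.4 = 0.0078.

0.0078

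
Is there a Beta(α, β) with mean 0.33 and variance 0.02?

A Beta with mean μ has variance μ(1−μ)/(α+β+1) < μ(1−μ).
Here μ(1−μ) = 0.33×0.67 = 0.2211, and 0.02 < 0.2211.

Yes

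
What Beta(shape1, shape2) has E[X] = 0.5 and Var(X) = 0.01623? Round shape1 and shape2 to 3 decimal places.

shape1 = 7.202, shape2 = 7.202

Write ν = shape1+shape2; then shape1 = μν and Var = μ(1−μ)/(ν+1).
ν = μ(1−μ)/Var − 1 = 0.25/0.01623 − 1 = 14.4036.
shape1 = 0.5·14.4036 = 7.202, shape2 = 0.5·14.4036 = 7.202.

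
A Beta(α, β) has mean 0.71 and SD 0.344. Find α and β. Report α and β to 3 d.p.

α = 0.525, β = 0.215

Variance = 0.344² = 0.118336. The moment-matching identity α+β = μ(1−μ)/Var − 1 gives
α+β = 0.2059/0.118336 − 1 = 0.7400, so α = μ·0.7400 = 0.525 and β = (1−μ)·0.7400 = 0.215.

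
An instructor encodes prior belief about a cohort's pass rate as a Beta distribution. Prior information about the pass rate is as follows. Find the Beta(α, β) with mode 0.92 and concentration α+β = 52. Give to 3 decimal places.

For α,β>1 the mode is (α−1)/(α+β−2), so α = mode·(κ−2)+1 = 0.92×50+1 = 47.000.
And β = (1−mode)·(κ−2)+1 = 0.08×50+1 = 5.000.

α = 47.000, β = 5.000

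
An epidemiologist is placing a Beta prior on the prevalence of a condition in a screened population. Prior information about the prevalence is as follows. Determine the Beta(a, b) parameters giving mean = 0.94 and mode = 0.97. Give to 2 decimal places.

a = 29.45, b = 1.88

Let s = a+b. Mean gives a = μs = 0.94s; mode gives (a−1)/(s−2) = 0.97.
Substituting: 0.94s − 1 = 0.97(s−2) = 0.97s − 1.94, so -0.03s = -0.94 and s = 31.3333.
Then a = 0.94×31.3333 = 29.45 and b = s−a = 1.88.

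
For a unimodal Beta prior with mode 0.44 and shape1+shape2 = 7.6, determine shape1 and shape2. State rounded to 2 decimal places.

Mode = (shape1−1)/(κ−2) with κ = shape1+shape2, so shape1−1 = 0.44·5.6 = 2.46.
shape1 = 3.46; shape2 = κ − shape1 = 4.14.

shape1 = 3.46, shape2 = 4.14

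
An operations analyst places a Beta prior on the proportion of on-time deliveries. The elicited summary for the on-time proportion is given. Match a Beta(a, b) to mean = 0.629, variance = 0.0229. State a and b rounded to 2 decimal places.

By moment matching, a+b = μ(1−μ)/σ² − 1 = (0.629·0.371)/0.0229 − 1 = 10.1903 − 1 = 9.1903.
Since a/(a+b) = μ, a = 0.629·9.1903 = 5.78 and b = 0.371·9.1903 = 3.41.

a = 5.78, b = 3.41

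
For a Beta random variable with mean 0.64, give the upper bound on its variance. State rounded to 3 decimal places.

For fixed mean μ the Beta variance is μ(1−μ)/(α+β+1), increasing as α+β decreases.
Its least upper bound (not attained) is μ(1−μ) = 0.64·0.36 = 0.230.

0.230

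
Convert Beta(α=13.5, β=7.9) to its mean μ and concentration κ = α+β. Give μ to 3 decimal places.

κ = α+β = 13.5+7.9 = 21.4; μ = α/κ = 13.5/21.4 = 0.631.

μ = 0.631, κ = 21.4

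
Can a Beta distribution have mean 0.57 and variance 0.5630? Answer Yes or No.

No

A Beta with mean μ has variance μ(1−μ)/(α+β+1) < μ(1−μ).
Here μ(1−μ) = 0.57×0.43 = 0.2451, and 0.5630 ≥ 0.2451.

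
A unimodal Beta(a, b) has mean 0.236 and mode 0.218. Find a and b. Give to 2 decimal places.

a = 7.39, b = 23.94

With s = a+b: μ = a/s and mode = (a−1)/(s−2). Eliminating a = μs,
μs − 1 = m(s−2) ⇒ s(μ−m) = 1−2m ⇒ s = 0.564/0.018 = 31.3333.
So a = μs = 7.39, b = (1−μ)s = 23.94.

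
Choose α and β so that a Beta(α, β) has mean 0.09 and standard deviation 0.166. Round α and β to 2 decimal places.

α = 0.18, β = 1.79

σ² = 0.166² = 0.027556.
With s = α+β, Var = μ(1−μ)/(s+1), so s+1 = (0.09×0.91)/0.027556 = 2.9721 and s = 1.9721.
α = μs = 0.18, β = (1−μ)s = 1.79.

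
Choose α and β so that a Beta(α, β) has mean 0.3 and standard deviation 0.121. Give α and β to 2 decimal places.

α = 4.00, β = 9.34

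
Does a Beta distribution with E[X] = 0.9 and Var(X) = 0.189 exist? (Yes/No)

No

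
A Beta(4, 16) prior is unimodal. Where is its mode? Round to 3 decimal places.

With α,β > 1, mode = (α−1)/(α+β−2) = 3/18 = 0.167.

0.167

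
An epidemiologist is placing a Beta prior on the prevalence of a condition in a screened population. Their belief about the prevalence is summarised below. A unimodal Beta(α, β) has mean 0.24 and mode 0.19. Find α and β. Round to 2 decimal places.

α = 2.98, β = 9.42

Let s = α+β. Mean gives α = μs = 0.24s; mode gives (α−1)/(s−2) = 0.19.
Substituting: 0.24s − 1 = 0.19(s−2) = 0.19s − 0.38, so 0.05s = 0.62 and s = 12.4000.
Then α = 0.24×12.4000 = 2.98 and β = s−α = 9.42.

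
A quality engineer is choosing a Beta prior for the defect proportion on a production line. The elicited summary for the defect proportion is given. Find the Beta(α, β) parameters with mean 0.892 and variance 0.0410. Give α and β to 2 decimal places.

α = 1.20, β = 0.15

Let s = α+β. The Beta variance is μ(1−μ)/(s+1).
So s+1 = μ(1−μ)/σ² = (0.892×0.108)/0.0410 = 0.096336/0.0410 = 2.3497, giving s = 1.3497.
Then α = μs = 0.892×1.3497 = 1.20 and β = (1−μ)s = 0.108×1.3497 = 0.15.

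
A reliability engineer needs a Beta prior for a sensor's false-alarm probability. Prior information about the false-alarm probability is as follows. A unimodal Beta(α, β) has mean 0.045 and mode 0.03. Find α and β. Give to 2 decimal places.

α = 2.82, β = 59.85

Let s = α+β. Mean gives α = μs = 0.045s; mode gives (α−1)/(s−2) = 0.03.
Substituting: 0.045s − 1 = 0.03(s−2) = 0.03s − 0.06, so 0.015s = 0.94 and s = 62.6667.
Then α = 0.045×62.6667 = 2.82 and β = s−α = 59.85.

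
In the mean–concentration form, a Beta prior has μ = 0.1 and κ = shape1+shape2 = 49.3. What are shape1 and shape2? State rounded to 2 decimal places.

Split κ in proportion μ : (1−μ): shape1 = 0.1·49.3 = 4.93, shape2 = 49.3 − 4.93 = 44.37.

shape1 = 4.93, shape2 = 44.37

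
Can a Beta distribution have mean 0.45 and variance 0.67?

A Beta with mean μ has variance μ(1−μ)/(α+β+1) < μ(1−μ).
Here μ(1−μ) = 0.45×0.55 = 0.2475, and 0.67 ≥ 0.2475.

No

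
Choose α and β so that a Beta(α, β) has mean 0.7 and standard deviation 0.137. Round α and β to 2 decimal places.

Variance = 0.137² = 0.018769. The moment-matching identity α+β = μ(1−μ)/Var − 1 gives
α+β = 0.21/0.018769 − 1 = 10.1887, so α = μ·10.1887 = 7.13 and β = (1−μ)·10.1887 = 3.06.

α = 7.13, β = 3.06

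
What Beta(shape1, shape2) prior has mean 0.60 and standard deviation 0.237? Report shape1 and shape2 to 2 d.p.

shape1 = 1.96, shape2 = 1.31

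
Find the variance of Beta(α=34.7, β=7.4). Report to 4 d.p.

0.0034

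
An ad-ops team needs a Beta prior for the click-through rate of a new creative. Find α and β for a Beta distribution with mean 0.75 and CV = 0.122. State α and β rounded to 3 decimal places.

σ = CV·μ = 0.122×0.75 = 0.09150, so σ² = 0.008372.
s+1 = μ(1−μ)/σ² = 0.1875/0.008372 = 22.3954, so s = α+β = 21.3954.
α = μs = 16.047, β = (1−μ)s = 5.349.

α = 16.047, β = 5.349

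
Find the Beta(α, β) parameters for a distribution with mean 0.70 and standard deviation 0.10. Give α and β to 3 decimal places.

α = 14.000, β = 6.000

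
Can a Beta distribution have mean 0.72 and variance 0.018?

Yes

A Beta with mean μ has variance μ(1−μ)/(α+β+1) < μ(1−μ).
Here μ(1−μ) = 0.72×0.28 = 0.2016, and 0.018 < 0.2016.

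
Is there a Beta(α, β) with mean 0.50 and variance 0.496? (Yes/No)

No

A Beta with mean μ has variance μ(1−μ)/(α+β+1) < μ(1−μ).
Here μ(1−μ) = 0.50×0.50 = 0.2500, and 0.496 ≥ 0.2500.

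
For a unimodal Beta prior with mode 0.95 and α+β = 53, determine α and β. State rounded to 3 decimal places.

Since the density peak of Beta(α,β) is at (α−1)/(α+β−2),
α = 1 + 0.95(53−2) = 49.450 and β = 53 − 49.450 = 3.550.

α = 49.450, β = 3.550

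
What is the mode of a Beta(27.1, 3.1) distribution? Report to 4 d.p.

0.9255

The density x^(α−1)(1−x)^(β−1) is maximised at (α−1)/(α+β−2) = 26.1/28.2 = 0.9255.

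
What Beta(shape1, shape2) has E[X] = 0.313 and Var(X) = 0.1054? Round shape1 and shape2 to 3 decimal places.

Write ν = shape1+shape2; then shape1 = μν and Var = μ(1−μ)/(ν+1).
ν = μ(1−μ)/Var − 1 = 0.215031/0.1054 − 1 = 1.0401.
shape1 = 0.313·1.0401 = 0.326, shape2 = 0.687·1.0401 = 0.715.

shape1 = 0.326, shape2 = 0.715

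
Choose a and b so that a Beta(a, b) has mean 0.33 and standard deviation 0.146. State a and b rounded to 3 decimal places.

σ² = 0.146² = 0.021316.
With s = a+b, Var = μ(1−μ)/(s+1), so s+1 = (0.33×0.67)/0.021316 = 10.3725 and s = 9.3725.
a = μs = 3.093, b = (1−μ)s = 6.280.

a = 3.093, b = 6.280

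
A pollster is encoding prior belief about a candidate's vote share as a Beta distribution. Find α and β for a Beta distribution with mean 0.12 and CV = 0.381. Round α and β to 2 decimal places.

Var = (CV·μ)² = (0.381×0.12)² = 0.002090.
α+β = μ(1−μ)/Var − 1 = 0.1056/0.002090 − 1 = 49.5186.
Thus α = 0.12·49.5186 = 5.94 and β = 0.88·49.5186 = 43.58.

α = 5.94, β = 43.58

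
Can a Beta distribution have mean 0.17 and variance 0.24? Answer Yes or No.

No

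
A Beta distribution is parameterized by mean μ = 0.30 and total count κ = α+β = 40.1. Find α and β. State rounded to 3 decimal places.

α = μκ = 0.30×40.1 = 12.030 and β = (1−μ)κ = 0.70×40.1 = 28.070.

α = 12.030, β = 28.070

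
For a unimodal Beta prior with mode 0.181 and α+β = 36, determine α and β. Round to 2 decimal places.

α = 7.15, β = 28.85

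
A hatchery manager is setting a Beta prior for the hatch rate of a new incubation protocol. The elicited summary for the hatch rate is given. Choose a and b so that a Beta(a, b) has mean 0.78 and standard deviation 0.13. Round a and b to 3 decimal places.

a = 7.140, b = 2.014

Variance = 0.13² = 0.0169. The moment-matching identity a+b = μ(1−μ)/Var − 1 gives
a+b = 0.1716/0.0169 − 1 = 9.1538, so a = μ·9.1538 = 7.140 and b = (1−μ)·9.1538 = 2.014.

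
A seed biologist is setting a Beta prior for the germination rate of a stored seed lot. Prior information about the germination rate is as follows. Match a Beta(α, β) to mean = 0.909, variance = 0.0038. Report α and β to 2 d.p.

By moment matching, α+β = μ(1−μ)/σ² − 1 = (0.909·0.091)/0.0038 − 1 = 21.7682 − 1 = 20.7682.
Since α/(α+β) = μ, α = 0.909·20.7682 = 18.88 and β = 0.091·20.7682 = 1.89.

α = 18.88, β = 1.89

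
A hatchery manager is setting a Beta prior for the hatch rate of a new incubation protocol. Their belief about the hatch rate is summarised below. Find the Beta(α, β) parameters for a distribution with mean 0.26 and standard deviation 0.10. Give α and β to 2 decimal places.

First σ² = 0.0100. Setting α = μn, β = (1−μ)n with n = α+β,
μ(1−μ)/(n+1) = 0.0100 ⇒ n+1 = 0.1924/0.0100 = 19.2400 ⇒ n = 18.2400.
Hence α = 0.26×18.2400 = 4.74, β = 0.74×18.2400 = 13.50.

α = 4.74, β = 13.50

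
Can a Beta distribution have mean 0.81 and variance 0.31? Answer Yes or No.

For any Beta, Var(X) < E[X]·(1−E[X]).
Here μ(1−μ) = 0.81×0.19 = 0.1539, and 0.31 ≥ 0.1539.

No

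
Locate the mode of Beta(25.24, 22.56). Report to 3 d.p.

The density x^(α−1)(1−x)^(β−1) is maximised at (α−1)/(α+β−2) = 24.24/45.80 = 0.529.

0.529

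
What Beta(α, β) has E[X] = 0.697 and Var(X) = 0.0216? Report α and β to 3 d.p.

Let s = α+β. The Beta variance is μ(1−μ)/(s+1).
So s+1 = μ(1−μ)/σ² = (0.697×0.303)/0.0216 = 0.211191/0.0216 = 9.7774, giving s = 8.7774.
Then α = μs = 0.697×8.7774 = 6.118 and β = (1−μ)s = 0.303×8.7774 = 2.660.

α = 6.118, β = 2.660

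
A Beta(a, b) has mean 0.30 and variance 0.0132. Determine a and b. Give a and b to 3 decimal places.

a = 4.473, b = 10.436

By moment matching, a+b = μ(1−μ)/σ² − 1 = (0.30·0.70)/0.0132 − 1 = 15.9091 − 1 = 14.9091.
Since a/(a+b) = μ, a = 0.30·14.9091 = 4.473 and b = 0.70·14.9091 = 10.436.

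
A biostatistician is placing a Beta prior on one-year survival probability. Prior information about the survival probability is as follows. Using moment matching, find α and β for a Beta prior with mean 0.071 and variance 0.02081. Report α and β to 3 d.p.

α = 0.154, β = 2.016

Let s = α+β. The Beta variance is μ(1−μ)/(s+1).
So s+1 = μ(1−μ)/σ² = (0.071×0.929)/0.02081 = 0.065959/0.02081 = 3.1696, giving s = 2.1696.
Then α = μs = 0.071×2.1696 = 0.154 and β = (1−μ)s = 0.929×2.1696 = 2.016.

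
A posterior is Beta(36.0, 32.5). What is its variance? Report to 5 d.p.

α+β = 68.5 and αβ = 1170.00, so Var = αβ/[(α+β)²(α+β+1)] = 1170.00/326111.375 = 0.00359.

0.00359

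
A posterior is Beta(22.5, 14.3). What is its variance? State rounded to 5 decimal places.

Var = αβ/[(α+β)²(α+β+1)] = (22.5×14.3)/(36.8²×37.8) = 321.75/51190.272 = 0.00629.

0.00629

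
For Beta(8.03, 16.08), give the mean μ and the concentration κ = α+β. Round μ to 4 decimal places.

μ = 0.3331, κ = 24.11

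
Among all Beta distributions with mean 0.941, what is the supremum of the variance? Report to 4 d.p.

0.0555

For fixed mean μ the Beta variance is μ(1−μ)/(α+β+1), increasing as α+β decreases.
Its least upper bound (not attained) is μ(1−μ) = 0.941·0.059 = 0.0555.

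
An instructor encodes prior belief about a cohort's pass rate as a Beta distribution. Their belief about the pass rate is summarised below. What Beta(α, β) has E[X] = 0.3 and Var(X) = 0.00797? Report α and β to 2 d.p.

Write ν = α+β; then α = μν and Var = μ(1−μ)/(ν+1).
ν = μ(1−μ)/Var − 1 = 0.21/0.00797 − 1 = 25.3488.
α = 0.3·25.3488 = 7.60, β = 0.7·25.3488 = 17.74.

α = 7.60, β = 17.74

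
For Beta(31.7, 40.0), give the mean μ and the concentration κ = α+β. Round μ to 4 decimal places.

μ = 0.4421, κ = 71.7

κ = α+β = 31.7+40.0 = 71.7; μ = α/κ = 31.7/71.7 = 0.4421.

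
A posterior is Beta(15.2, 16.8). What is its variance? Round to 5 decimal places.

0.00756

Var = αβ/[(α+β)²(α+β+1)] = (15.2×16.8)/(32.0²×33.0) = 255.36/33792.000 = 0.00756.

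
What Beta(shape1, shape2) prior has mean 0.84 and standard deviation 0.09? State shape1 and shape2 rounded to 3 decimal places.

shape1 = 13.098, shape2 = 2.495

Variance = 0.09² = 0.0081. The moment-matching identity shape1+shape2 = μ(1−μ)/Var − 1 gives
shape1+shape2 = 0.1344/0.0081 − 1 = 15.5926, so shape1 = μ·15.5926 = 13.098 and shape2 = (1−μ)·15.5926 = 2.495.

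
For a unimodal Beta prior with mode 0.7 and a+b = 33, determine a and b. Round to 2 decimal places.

a = 22.70, b = 10.30

For a,b>1 the mode is (a−1)/(a+b−2), so a = mode·(κ−2)+1 = 0.7×31+1 = 22.70.
And b = (1−mode)·(κ−2)+1 = 0.3×31+1 = 10.30.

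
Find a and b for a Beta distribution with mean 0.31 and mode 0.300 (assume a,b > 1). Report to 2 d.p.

a = 12.40, b = 27.60

Let s = a+b. Mean gives a = μs = 0.31s; mode gives (a−1)/(s−2) = 0.300.
Substituting: 0.31s − 1 = 0.300(s−2) = 0.300s − 0.600, so 0.010s = 0.400 and s = 40.0000.
Then a = 0.31×40.0000 = 12.40 and b = s−a = 27.60.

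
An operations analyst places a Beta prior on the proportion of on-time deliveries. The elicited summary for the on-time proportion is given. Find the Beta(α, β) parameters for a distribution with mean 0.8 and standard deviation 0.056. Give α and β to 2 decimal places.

α = 40.02, β = 10.00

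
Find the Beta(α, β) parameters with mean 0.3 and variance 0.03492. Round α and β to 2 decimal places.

α = 1.50, β = 3.51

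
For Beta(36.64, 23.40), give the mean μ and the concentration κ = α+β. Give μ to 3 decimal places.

μ = 0.610, κ = 60.04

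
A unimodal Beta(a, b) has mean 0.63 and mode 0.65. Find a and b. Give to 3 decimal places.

a = 9.450, b = 5.550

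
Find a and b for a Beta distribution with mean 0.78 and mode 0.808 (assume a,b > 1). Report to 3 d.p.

a = 17.160, b = 4.840

With s = a+b: μ = a/s and mode = (a−1)/(s−2). Eliminating a = μs,
μs − 1 = m(s−2) ⇒ s(μ−m) = 1−2m ⇒ s = -0.616/-0.028 = 22.0000.
So a = μs = 17.160, b = (1−μ)s = 4.840.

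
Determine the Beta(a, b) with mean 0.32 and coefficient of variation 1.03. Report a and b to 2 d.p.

a = 0.32, b = 0.68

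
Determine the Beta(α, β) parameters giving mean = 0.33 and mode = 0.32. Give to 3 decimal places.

α = 11.880, β = 24.120

Let s = α+β. Mean gives α = μs = 0.33s; mode gives (α−1)/(s−2) = 0.32.
Substituting: 0.33s − 1 = 0.32(s−2) = 0.32s − 0.64, so 0.01s = 0.36 and s = 36.0000.
Then α = 0.33×36.0000 = 11.880 and β = s−α = 24.120.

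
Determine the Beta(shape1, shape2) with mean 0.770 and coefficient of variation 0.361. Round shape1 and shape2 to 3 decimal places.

shape1 = 0.995, shape2 = 0.297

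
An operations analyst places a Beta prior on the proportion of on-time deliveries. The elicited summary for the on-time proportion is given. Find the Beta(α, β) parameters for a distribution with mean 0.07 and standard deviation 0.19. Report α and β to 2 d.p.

Variance = 0.19² = 0.0361. The moment-matching identity α+β = μ(1−μ)/Var − 1 gives
α+β = 0.0651/0.0361 − 1 = 0.8033, so α = μ·0.8033 = 0.06 and β = (1−μ)·0.8033 = 0.75.

α = 0.06, β = 0.75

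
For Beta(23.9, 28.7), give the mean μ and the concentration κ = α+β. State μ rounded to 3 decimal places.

κ = α+β = 23.9+28.7 = 52.6; μ = α/κ = 23.9/52.6 = 0.454.

μ = 0.454, κ = 52.6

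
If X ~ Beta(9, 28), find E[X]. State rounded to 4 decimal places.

0.2432

The Beta mean is α/(α+β) = 9/(9+28) = 0.2432.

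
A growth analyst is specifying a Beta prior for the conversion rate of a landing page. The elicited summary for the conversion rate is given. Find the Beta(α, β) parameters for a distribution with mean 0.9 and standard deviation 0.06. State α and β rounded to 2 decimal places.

σ² = 0.06² = 0.0036.
With s = α+β, Var = μ(1−μ)/(s+1), so s+1 = (0.9×0.1)/0.0036 = 25.0000 and s = 24.0000.
α = μs = 21.60, β = (1−μ)s = 2.40.

α = 21.60, β = 2.40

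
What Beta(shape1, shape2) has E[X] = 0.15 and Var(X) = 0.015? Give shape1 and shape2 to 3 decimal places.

shape1 = 1.125, shape2 = 6.375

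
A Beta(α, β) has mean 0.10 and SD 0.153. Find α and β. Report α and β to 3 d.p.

Variance = 0.153² = 0.023409. The moment-matching identity α+β = μ(1−μ)/Var − 1 gives
α+β = 0.0900/0.023409 − 1 = 2.8447, so α = μ·2.8447 = 0.284 and β = (1−μ)·2.8447 = 2.560.

α = 0.284, β = 2.560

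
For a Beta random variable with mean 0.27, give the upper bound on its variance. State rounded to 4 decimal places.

0.1971

For fixed mean μ the Beta variance is μ(1−μ)/(α+β+1), increasing as α+β decreases.
Its least upper bound (not attained) is μ(1−μ) = 0.27·0.73 = 0.1971.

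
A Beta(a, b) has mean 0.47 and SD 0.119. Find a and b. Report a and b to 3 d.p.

a = 7.798, b = 8.793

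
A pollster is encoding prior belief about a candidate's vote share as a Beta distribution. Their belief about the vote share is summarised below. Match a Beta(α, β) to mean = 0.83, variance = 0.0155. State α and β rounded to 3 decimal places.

α = 6.726, β = 1.378

Let s = α+β. The Beta variance is μ(1−μ)/(s+1).
So s+1 = μ(1−μ)/σ² = (0.83×0.17)/0.0155 = 0.1411/0.0155 = 9.1032, giving s = 8.1032.
Then α = μs = 0.83×8.1032 = 6.726 and β = (1−μ)s = 0.17×8.1032 = 1.378.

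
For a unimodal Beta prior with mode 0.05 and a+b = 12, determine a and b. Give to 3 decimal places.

Mode = (a−1)/(κ−2) with κ = a+b, so a−1 = 0.05·10 = 0.500.
a = 1.500; b = κ − a = 10.500.

a = 1.500, b = 10.500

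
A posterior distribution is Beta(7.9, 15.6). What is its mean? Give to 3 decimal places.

0.336

The Beta mean is α/(α+β) = 7.9/(7.9+15.6) = 0.336.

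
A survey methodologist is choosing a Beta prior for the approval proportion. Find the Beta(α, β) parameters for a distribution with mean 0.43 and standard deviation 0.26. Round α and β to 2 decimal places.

α = 1.13, β = 1.50

Variance = 0.26² = 0.0676. The moment-matching identity α+β = μ(1−μ)/Var − 1 gives
α+β = 0.2451/0.0676 − 1 = 2.6257, so α = μ·2.6257 = 1.13 and β = (1−μ)·2.6257 = 1.50.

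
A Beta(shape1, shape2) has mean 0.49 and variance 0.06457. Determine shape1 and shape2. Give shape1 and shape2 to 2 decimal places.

shape1 = 1.41, shape2 = 1.46

Write ν = shape1+shape2; then shape1 = μν and Var = μ(1−μ)/(ν+1).
ν = μ(1−μ)/Var − 1 = 0.2499/0.06457 − 1 = 2.8702.
shape1 = 0.49·2.8702 = 1.41, shape2 = 0.51·2.8702 = 1.46.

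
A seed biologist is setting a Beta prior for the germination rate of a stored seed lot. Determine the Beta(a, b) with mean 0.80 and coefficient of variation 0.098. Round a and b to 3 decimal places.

a = 20.025, b = 5.006

Var = (CV·μ)² = (0.098×0.80)² = 0.006147.
a+b = μ(1−μ)/Var − 1 = 0.1600/0.006147 − 1 = 25.0308.
Thus a = 0.80·25.0308 = 20.025 and b = 0.20·25.0308 = 5.006.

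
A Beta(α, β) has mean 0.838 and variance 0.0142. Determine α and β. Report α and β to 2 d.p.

α = 7.17, β = 1.39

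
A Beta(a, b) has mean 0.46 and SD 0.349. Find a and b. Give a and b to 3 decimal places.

First σ² = 0.121801. Setting a = μn, b = (1−μ)n with n = a+b,
μ(1−μ)/(n+1) = 0.121801 ⇒ n+1 = 0.2484/0.121801 = 2.0394 ⇒ n = 1.0394.
Hence a = 0.46×1.0394 = 0.478, b = 0.54×1.0394 = 0.561.

a = 0.478, b = 0.561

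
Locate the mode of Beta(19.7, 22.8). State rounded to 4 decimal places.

The density x^(α−1)(1−x)^(β−1) is maximised at (α−1)/(α+β−2) = 18.7/40.5 = 0.4617.

0.4617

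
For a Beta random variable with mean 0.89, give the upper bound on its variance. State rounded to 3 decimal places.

0.098

Var = μ(1−μ)/(α+β+1), which approaches μ(1−μ) as α+β → 0.
So the supremum is μ(1−μ) = 0.89×0.11 = 0.098.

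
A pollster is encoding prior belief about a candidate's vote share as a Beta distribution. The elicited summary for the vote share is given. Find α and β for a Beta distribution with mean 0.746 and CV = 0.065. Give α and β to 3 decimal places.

α = 59.372, β = 20.215

Var = (CV·μ)² = (0.065×0.746)² = 0.002351.
α+β = μ(1−μ)/Var − 1 = 0.189484/0.002351 − 1 = 79.5876.
Thus α = 0.746·79.5876 = 59.372 and β = 0.254·79.5876 = 20.215.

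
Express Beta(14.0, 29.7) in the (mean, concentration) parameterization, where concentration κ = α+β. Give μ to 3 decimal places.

κ = α+β = 14.0+29.7 = 43.7; μ = α/κ = 14.0/43.7 = 0.320.

μ = 0.320, κ = 43.7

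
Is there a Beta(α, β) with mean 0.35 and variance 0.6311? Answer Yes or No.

For any Beta, Var(X) < E[X]·(1−E[X]).
Here μ(1−μ) = 0.35×0.65 = 0.2275, and 0.6311 ≥ 0.2275.

No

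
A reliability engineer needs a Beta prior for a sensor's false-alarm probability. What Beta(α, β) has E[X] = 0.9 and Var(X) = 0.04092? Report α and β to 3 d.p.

α = 1.079, β = 0.120

Let s = α+β. The Beta variance is μ(1−μ)/(s+1).
So s+1 = μ(1−μ)/σ² = (0.9×0.1)/0.04092 = 0.09/0.04092 = 2.1994, giving s = 1.1994.
Then α = μs = 0.9×1.1994 = 1.079 and β = (1−μ)s = 0.1×1.1994 = 0.120.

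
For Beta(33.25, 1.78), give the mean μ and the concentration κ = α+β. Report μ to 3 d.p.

κ = α+β = 33.25+1.78 = 35.03; μ = α/κ = 33.25/35.03 = 0.949.

μ = 0.949, κ = 35.03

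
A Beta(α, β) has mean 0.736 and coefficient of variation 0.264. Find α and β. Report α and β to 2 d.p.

α = 3.05, β = 1.09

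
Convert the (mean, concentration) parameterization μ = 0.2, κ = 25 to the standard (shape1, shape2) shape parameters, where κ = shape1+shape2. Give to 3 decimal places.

shape1 = μκ = 0.2×25 = 5.000 and shape2 = (1−μ)κ = 0.8×25 = 20.000.

shape1 = 5.000, shape2 = 20.000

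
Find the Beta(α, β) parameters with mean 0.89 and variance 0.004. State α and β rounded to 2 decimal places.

α = 20.89, β = 2.58

By moment matching, α+β = μ(1−μ)/σ² − 1 = (0.89·0.11)/0.004 − 1 = 24.4750 − 1 = 23.4750.
Since α/(α+β) = μ, α = 0.89·23.4750 = 20.89 and β = 0.11·23.4750 = 2.58.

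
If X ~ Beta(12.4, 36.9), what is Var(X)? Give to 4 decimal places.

Var = αβ/[(α+β)²(α+β+1)] = (12.4×36.9)/(49.3²×50.3) = 457.56/122253.647 = 0.0037.

0.0037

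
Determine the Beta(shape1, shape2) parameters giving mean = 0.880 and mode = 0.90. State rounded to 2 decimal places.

shape1 = 35.20, shape2 = 4.80

Let s = shape1+shape2. Mean gives shape1 = μs = 0.880s; mode gives (shape1−1)/(s−2) = 0.90.
Substituting: 0.880s − 1 = 0.90(s−2) = 0.90s − 1.80, so -0.020s = -0.80 and s = 40.0000.
Then shape1 = 0.880×40.0000 = 35.20 and shape2 = s−shape1 = 4.80.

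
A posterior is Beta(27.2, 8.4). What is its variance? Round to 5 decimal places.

0.00493

α+β = 35.6 and αβ = 228.48, so Var = αβ/[(α+β)²(α+β+1)] = 228.48/46385.376 = 0.00493.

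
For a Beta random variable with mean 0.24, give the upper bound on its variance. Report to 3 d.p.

0.182

For fixed mean μ the Beta variance is μ(1−μ)/(α+β+1), increasing as α+β decreases.
Its least upper bound (not attained) is μ(1−μ) = 0.24·0.76 = 0.182.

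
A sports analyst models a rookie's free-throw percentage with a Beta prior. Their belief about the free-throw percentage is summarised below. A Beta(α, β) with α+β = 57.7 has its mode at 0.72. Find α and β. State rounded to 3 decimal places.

For α,β>1 the mode is (α−1)/(α+β−2), so α = mode·(κ−2)+1 = 0.72×55.7+1 = 41.104.
And β = (1−mode)·(κ−2)+1 = 0.28×55.7+1 = 16.596.

α = 41.104, β = 16.596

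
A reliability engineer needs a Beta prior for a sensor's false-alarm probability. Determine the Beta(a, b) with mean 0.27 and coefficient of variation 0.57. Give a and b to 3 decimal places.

Var = (CV·μ)² = (0.57×0.27)² = 0.023685.
a+b = μ(1−μ)/Var − 1 = 0.1971/0.023685 − 1 = 7.3216.
Thus a = 0.27·7.3216 = 1.977 and b = 0.73·7.3216 = 5.345.

a = 1.977, b = 5.345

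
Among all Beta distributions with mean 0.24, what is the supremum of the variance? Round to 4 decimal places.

For fixed mean μ the Beta variance is μ(1−μ)/(α+β+1), increasing as α+β decreases.
Its least upper bound (not attained) is μ(1−μ) = 0.24·0.76 = 0.1824.

0.1824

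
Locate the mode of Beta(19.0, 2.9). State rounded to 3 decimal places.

The density x^(α−1)(1−x)^(β−1) is maximised at (α−1)/(α+β−2) = 18.0/19.9 = 0.905.

0.905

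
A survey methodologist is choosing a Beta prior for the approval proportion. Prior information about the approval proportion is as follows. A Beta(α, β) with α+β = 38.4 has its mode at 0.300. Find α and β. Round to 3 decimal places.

α = 11.920, β = 26.480

Since the density peak of Beta(α,β) is at (α−1)/(α+β−2),
α = 1 + 0.300(38.4−2) = 11.920 and β = 38.4 − 11.920 = 26.480.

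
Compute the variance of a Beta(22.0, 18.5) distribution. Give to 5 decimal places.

0.00598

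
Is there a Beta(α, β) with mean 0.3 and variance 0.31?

The Beta variance bound is σ² < μ(1−μ).
Here μ(1−μ) = 0.3×0.7 = 0.21, and 0.31 ≥ 0.21.

No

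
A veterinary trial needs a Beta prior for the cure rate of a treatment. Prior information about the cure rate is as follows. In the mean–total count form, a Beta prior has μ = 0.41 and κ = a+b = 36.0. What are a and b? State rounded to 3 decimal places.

a = 14.760, b = 21.240

a = μκ = 0.41×36.0 = 14.760 and b = (1−μ)κ = 0.59×36.0 = 21.240.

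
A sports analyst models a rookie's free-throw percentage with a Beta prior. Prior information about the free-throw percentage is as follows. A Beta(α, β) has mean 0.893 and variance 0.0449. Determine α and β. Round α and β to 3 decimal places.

α = 1.007, β = 0.121

By moment matching, α+β = μ(1−μ)/σ² − 1 = (0.893·0.107)/0.0449 − 1 = 2.1281 − 1 = 1.1281.
Since α/(α+β) = μ, α = 0.893·1.1281 = 1.007 and β = 0.107·1.1281 = 0.121.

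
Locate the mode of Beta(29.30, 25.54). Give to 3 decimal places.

0.536

The density x^(α−1)(1−x)^(β−1) is maximised at (α−1)/(α+β−2) = 28.30/52.84 = 0.536.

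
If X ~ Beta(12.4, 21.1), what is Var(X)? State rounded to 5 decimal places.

0.00676

Var = αβ/[(α+β)²(α+β+1)] = (12.4×21.1)/(33.5²×34.5) = 261.64/38717.625 = 0.00676.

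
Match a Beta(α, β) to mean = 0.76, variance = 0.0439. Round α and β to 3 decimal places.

α = 2.398, β = 0.757

Let s = α+β. The Beta variance is μ(1−μ)/(s+1).
So s+1 = μ(1−μ)/σ² = (0.76×0.24)/0.0439 = 0.1824/0.0439 = 4.1549, giving s = 3.1549.
Then α = μs = 0.76×3.1549 = 2.398 and β = (1−μ)s = 0.24×3.1549 = 0.757.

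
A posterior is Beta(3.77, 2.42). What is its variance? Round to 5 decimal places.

α+β = 6.19 and αβ = 9.1234, so Var = αβ/[(α+β)²(α+β+1)] = 9.1234/275.492759 = 0.03312.

0.03312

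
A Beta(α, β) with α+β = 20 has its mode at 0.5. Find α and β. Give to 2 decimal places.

Since the density peak of Beta(α,β) is at (α−1)/(α+β−2),
α = 1 + 0.5(20−2) = 10.00 and β = 20 − 10.00 = 10.00.

α = 10.00, β = 10.00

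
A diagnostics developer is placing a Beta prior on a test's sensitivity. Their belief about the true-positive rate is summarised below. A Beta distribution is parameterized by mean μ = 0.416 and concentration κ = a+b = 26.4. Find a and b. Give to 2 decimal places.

a = 10.98, b = 15.42

a = μκ = 0.416×26.4 = 10.98 and b = (1−μ)κ = 0.584×26.4 = 15.42.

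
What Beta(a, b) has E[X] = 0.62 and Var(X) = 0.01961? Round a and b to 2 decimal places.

Write ν = a+b; then a = μν and Var = μ(1−μ)/(ν+1).
ν = μ(1−μ)/Var − 1 = 0.2356/0.01961 − 1 = 11.0143.
a = 0.62·11.0143 = 6.83, b = 0.38·11.0143 = 4.19.

a = 6.83, b = 4.19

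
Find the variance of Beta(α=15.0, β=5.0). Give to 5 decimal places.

μ = 15.0/20.0 = 0.750000; Var = μ(1−μ)/(α+β+1) = 0.1875000/21.0 = 0.00893.

0.00893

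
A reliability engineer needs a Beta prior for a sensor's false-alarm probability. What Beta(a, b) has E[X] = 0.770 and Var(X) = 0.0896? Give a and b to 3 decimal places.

a = 0.752, b = 0.225

Write ν = a+b; then a = μν and Var = μ(1−μ)/(ν+1).
ν = μ(1−μ)/Var − 1 = 0.177100/0.0896 − 1 = 0.9766.
a = 0.770·0.9766 = 0.752, b = 0.230·0.9766 = 0.225.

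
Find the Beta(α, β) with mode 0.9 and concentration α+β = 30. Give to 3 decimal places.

For α,β>1 the mode is (α−1)/(α+β−2), so α = mode·(κ−2)+1 = 0.9×28+1 = 26.200.
And β = (1−mode)·(κ−2)+1 = 0.1×28+1 = 3.800.

α = 26.200, β = 3.800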